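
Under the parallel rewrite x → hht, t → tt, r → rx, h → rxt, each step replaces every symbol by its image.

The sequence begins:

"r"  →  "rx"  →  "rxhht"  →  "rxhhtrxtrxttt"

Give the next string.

Rewriting the 13 symbols of rxhhtrxtrxttt one by one yields rx hht rxt rxt tt rx hht tt rx hht tt tt tt; concatenated:

rxhhtrxtrxtttrxhhtttrxhhttttttt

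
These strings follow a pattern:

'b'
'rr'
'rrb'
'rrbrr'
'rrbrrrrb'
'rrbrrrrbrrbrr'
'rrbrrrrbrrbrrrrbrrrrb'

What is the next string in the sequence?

rrbrrrrbrrbrrrrbrrrrbrrbrrrrbrrbrr

Each term (from the third on) is the previous term followed by the one before it: term 3 = rr·b = rrb.
Continuing: rrbrrrrbrrbrrrrbrrrrb · rrbrrrrbrrbrr gives term 8.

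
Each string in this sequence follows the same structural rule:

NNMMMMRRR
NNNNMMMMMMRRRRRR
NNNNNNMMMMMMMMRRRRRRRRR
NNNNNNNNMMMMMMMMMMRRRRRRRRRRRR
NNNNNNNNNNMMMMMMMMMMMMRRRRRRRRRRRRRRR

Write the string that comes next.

NNNNNNNNNNNNMMMMMMMMMMMMMMRRRRRRRRRRRRRRRRRR

Reading off run lengths: N runs 2, 4, 6, 8, 10; M runs 4, 6, 8, 10, 12; R runs 3, 6, 9, 12, 15 — each is linear in n (n = 1, 2, …).
At n = 6 the blocks have lengths 12, 14, 18.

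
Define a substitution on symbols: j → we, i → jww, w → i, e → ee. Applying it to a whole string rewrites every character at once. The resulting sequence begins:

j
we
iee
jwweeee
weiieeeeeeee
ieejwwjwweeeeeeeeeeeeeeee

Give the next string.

Applying the rule to each of the 25 symbols of ieejwwjwweeeeeeeeeeeeeeee gives the pieces jww ee ee we i i we i i ee ee ee ee ee ee ee ee ee ee ee ee ee ee ee ee, which concatenate to the answer.

jwweeeeweiiweiieeeeeeeeeeeeeeeeeeeeeeeeeeeeeeee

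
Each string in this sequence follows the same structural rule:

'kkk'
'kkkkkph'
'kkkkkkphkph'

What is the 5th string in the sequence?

kkkkkkkkphkphkphkph

Every step adds k to the front and kph to the end of the previous string.
From kkkkkkphkph, 2 further steps: kkkkkkphkph → kkkkkkkphkphkph → (answer).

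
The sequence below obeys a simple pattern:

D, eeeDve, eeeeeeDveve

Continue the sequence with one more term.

eeeeeeeeeDveveve

Each term wraps the previous one in eee on the left and ve on the right.
One more step from eeeeeeDveve gives the answer.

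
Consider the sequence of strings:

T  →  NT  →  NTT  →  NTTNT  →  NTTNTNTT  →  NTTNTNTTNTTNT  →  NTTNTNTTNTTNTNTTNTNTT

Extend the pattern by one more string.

Each term (from the third on) is the previous term followed by the one before it: term 3 = NT·T = NTT.
So term 8 is NTTNTNTTNTTNTNTTNTNTT·NTTNTNTTNTTNT.

NTTNTNTTNTTNTNTTNTNTTNTTNTNTTNTTNT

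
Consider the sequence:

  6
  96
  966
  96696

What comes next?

96696966

From term 3 onward, concatenate the last term with the second-to-last: 96·6 = 966, 966·96 = 96696, …
Continuing: 96696 · 966 gives term 5.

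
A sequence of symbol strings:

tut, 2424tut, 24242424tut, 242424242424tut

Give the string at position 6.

The strings grow by a fixed prefix 2424 each time.
From 242424242424tut, 2 further steps: 242424242424tut → 2424242424242424tut → (answer).

24242424242424242424tut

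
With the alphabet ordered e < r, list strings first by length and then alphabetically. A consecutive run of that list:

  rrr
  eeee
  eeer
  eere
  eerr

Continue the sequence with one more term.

eree

The successor of eerr increments the rightmost position that isn't already r and resets every position after it to e.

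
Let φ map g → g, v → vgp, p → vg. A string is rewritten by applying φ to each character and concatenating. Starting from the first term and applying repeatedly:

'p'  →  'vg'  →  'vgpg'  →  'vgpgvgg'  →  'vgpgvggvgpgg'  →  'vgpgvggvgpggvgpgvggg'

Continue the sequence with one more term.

Replace each of the 20 characters of vgpgvggvgpggvgpgvggg in place — vgp g vg g vgp g g vgp g vg g g vgp g vg g vgp g g g — and concatenate.

vgpgvggvgpggvgpgvgggvgpgvggvgpggg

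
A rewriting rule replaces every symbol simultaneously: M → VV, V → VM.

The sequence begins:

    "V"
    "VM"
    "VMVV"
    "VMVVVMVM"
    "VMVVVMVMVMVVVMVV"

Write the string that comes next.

VMVVVMVMVMVVVMVVVMVVVMVMVMVVVMVM

φ(VMVVVMVMVMVVVMVV) expands symbol-by-symbol to VM VV VM VM VM VV VM VV VM VV VM VM VM VV VM VM; joining the 16 pieces gives the next term.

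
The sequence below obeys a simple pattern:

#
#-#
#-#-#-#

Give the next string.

s(k+1) = s(k)·-·s(k) — each term doubles the last with '-' between the halves.
So the next term is two copies of #-#-#-# with '-' between the halves.

#-#-#-#-#-#-#-#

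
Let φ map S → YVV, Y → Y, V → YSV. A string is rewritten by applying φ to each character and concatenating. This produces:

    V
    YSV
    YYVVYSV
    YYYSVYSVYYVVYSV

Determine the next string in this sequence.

Rewriting the 15 symbols of YYYSVYSVYYVVYSV one by one yields Y Y Y YVV YSV Y YVV YSV Y Y YSV YSV Y YVV YSV; concatenated:

YYYYVVYSVYYVVYSVYYYSVYSVYYVVYSV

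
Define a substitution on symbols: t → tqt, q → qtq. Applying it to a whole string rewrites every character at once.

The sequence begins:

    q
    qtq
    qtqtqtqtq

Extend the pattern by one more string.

Expanding qtqtqtqtq: q→qtq, t→tqt, q→qtq, t→tqt, q→qtq, t→tqt, q→qtq, t→tqt, q→qtq. Concatenated: qtq tqt qtq tqt qtq tqt qtq tqt qtq.

qtqtqtqtqtqtqtqtqtqtqtqtqtq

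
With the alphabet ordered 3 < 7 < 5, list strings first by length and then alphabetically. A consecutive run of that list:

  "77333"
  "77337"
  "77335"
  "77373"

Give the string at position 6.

77375

Advancing 2 positions from 77373 through 77373 → 77377 reaches term 6.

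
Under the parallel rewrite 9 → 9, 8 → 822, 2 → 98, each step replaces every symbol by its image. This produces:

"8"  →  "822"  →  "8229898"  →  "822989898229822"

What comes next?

8229898982298229822989898229898

Replace each of the 15 characters of 822989898229822 in place — 822 98 98 9 822 9 822 9 822 98 98 9 822 98 98 — and concatenate.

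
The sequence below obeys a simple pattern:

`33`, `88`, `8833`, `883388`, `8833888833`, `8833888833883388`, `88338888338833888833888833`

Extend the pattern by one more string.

From term 3 onward, concatenate the last term with the second-to-last: 88·33 = 8833, 8833·88 = 883388, …
The next term joins 88338888338833888833888833 and 8833888833883388.

883388883388338888338888338833888833883388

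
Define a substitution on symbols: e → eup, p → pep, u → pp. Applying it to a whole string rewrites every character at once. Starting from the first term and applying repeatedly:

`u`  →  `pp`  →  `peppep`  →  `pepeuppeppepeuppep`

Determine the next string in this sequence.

Rewriting the 18 symbols of pepeuppeppepeuppep one by one yields pep eup pep eup pp pep pep eup pep pep eup pep eup pp pep pep eup pep; concatenated:

pepeuppepeuppppeppepeuppeppepeuppepeuppppeppepeuppep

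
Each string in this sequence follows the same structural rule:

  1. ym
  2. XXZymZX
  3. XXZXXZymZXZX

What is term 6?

s(k+1) = XXZ·s(k)·ZX, so each term gains XXZ as a prefix and ZX as a suffix.
From XXZXXZymZXZX, 3 further steps: XXZXXZymZXZX → XXZXXZXXZymZXZXZX → XXZXXZXXZXXZymZXZXZXZX → (answer).

XXZXXZXXZXXZXXZymZXZXZXZXZX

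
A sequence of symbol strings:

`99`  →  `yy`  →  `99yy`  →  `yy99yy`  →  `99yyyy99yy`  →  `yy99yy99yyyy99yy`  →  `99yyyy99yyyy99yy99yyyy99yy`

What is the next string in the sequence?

yy99yy99yyyy99yy99yyyy99yyyy99yy99yyyy99yy

Each term (from the third on) is the two preceding terms concatenated in order: term 3 = 99·yy = 99yy.
Continuing: yy99yy99yyyy99yy · 99yyyy99yyyy99yy99yyyy99yy gives term 8.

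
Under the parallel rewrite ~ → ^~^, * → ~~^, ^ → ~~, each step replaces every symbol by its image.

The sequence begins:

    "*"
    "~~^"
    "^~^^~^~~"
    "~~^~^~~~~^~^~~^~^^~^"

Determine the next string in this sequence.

Applying the rule to each of the 20 symbols of ~~^~^~~~~^~^~~^~^^~^ gives the pieces ^~^ ^~^ ~~ ^~^ ~~ ^~^ ^~^ ^~^ ^~^ ~~ ^~^ ~~ ^~^ ^~^ ~~ ^~^ ~~ ~~ ^~^ ~~, which concatenate to the answer.

^~^^~^~~^~^~~^~^^~^^~^^~^~~^~^~~^~^^~^~~^~^~~~~^~^~~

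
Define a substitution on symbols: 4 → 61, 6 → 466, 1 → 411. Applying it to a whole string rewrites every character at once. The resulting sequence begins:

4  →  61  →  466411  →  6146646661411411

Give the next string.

46641161466466614664664664116141141161411411

Replace each of the 16 characters of 6146646661411411 in place — 466 411 61 466 466 61 466 466 466 411 61 411 411 61 411 411 — and concatenate.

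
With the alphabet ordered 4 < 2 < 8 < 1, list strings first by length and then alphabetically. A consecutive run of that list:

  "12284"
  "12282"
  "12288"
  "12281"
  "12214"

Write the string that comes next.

12212

The successor of 12214 increments the rightmost position that isn't already 1 and resets every position after it to 4.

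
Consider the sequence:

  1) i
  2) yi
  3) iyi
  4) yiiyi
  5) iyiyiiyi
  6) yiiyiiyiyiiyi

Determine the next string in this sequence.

From term 3 onward, concatenate the second-to-last term with the last: i·yi = iyi, yi·iyi = yiiyi, …
So term 7 is iyiyiiyi·yiiyiiyiyiiyi.

iyiyiiyiyiiyiiyiyiiyi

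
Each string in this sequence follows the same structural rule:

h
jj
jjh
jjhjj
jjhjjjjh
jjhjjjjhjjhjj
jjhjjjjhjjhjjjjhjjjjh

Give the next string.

From term 3 onward, concatenate the last term with the second-to-last: jj·h = jjh, jjh·jj = jjhjj, …
The next term joins jjhjjjjhjjhjjjjhjjjjh and jjhjjjjhjjhjj.

jjhjjjjhjjhjjjjhjjjjhjjhjjjjhjjhjj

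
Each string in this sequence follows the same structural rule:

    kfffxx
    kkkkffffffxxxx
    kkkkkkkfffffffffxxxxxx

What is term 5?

kkkkkkkkkkkkkfffffffffffffffxxxxxxxxxx

Each string has the form k^{3n-2} f^{3n} x^{2n} (n = 1, 2, …).
Setting n = 5 gives 13, 15, 10 characters in each block.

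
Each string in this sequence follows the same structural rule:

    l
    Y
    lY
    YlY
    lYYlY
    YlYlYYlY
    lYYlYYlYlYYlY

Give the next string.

YlYlYYlYlYYlYYlYlYYlY

From term 3 onward, concatenate the second-to-last term with the last: l·Y = lY, Y·lY = YlY, …
The next term joins YlYlYYlY and lYYlYYlYlYYlY.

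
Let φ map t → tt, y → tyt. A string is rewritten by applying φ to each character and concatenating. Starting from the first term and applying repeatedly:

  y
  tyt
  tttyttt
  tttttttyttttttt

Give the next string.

tttttttttttttttyttttttttttttttt

Replace each of the 15 characters of tttttttyttttttt in place — tt tt tt tt tt tt tt tyt tt tt tt tt tt tt tt — and concatenate.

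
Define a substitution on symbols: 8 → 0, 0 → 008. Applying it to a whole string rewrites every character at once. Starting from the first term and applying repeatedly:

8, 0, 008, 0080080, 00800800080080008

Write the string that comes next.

00800800080080008008008000800800080080080

Replace each of the 17 characters of 00800800080080008 in place — 008 008 0 008 008 0 008 008 008 0 008 008 0 008 008 008 0 — and concatenate.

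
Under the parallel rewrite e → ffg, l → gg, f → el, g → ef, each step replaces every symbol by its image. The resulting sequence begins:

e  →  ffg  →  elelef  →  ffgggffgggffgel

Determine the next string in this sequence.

elelefefefelelefefefelelefffggg

Applying the rule to each of the 15 symbols of ffgggffgggffgel gives the pieces el el ef ef ef el el ef ef ef el el ef ffg gg, which concatenate to the answer.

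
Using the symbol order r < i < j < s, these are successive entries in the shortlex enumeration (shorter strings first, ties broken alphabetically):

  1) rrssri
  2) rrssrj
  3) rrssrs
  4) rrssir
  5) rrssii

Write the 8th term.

Continuing the enumeration 3 steps past rrssii: rrssii → rrssij → rrssis → (answer).

rrssjr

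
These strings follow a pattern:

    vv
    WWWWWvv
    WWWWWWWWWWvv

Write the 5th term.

WWWWWWWWWWWWWWWWWWWWvv

The strings grow by a fixed prefix WWWWW each time.
From WWWWWWWWWWvv, 2 further steps: WWWWWWWWWWvv → WWWWWWWWWWWWWWWvv → (answer).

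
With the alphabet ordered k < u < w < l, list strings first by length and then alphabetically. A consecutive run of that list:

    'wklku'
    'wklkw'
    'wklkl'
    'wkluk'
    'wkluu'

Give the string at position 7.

wklul

Stepping forward 2 times from wkluu: wkluu → wkluw, then the target.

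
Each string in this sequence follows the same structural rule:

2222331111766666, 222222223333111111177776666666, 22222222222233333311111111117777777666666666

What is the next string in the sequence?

2222222222222222333333331111111111111777777777766666666666

Each string has the form 2^{4n} 3^{2n} 1^{3n+1} 7^{3n-2} 6^{2n+3} (n = 1, 2, …).
For the next term, n = 4, so the run lengths are 16, 8, 13, 10, 11.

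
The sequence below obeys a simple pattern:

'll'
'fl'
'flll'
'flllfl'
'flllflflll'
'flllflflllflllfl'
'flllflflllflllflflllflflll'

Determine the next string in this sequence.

flllflflllflllflflllflflllflllflflllflllfl

Each term (from the third on) is the previous term followed by the one before it: term 3 = fl·ll = flll.
The next term joins flllflflllflllflflllflflll and flllflflllflllfl.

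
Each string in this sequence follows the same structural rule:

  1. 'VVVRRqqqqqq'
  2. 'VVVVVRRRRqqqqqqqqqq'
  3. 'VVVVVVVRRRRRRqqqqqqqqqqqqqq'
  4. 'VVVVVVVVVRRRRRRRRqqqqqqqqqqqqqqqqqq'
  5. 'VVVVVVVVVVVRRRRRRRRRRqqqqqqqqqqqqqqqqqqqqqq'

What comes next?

VVVVVVVVVVVVVRRRRRRRRRRRRqqqqqqqqqqqqqqqqqqqqqqqqqq

Term n consists of 2n+1 V's, followed by 2n R's, followed by 4n+2 q's (n = 1, 2, …).
Setting n = 6 gives 13, 12, 26 characters in each block.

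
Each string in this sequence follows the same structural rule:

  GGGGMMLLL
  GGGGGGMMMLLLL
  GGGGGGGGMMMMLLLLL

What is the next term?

Each string has the form G^{2n} M^{n} L^{n+1}, where the shown terms are n = 2, 3, 4.
At n = 5 the blocks have lengths 10, 5, 6.

GGGGGGGGGGMMMMMLLLLLL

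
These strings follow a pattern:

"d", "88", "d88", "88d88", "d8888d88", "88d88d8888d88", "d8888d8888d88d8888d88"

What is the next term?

From term 3 onward, concatenate the second-to-last term with the last: d·88 = d88, 88·d88 = 88d88, …
So term 8 is 88d88d8888d88·d8888d8888d88d8888d88.

88d88d8888d88d8888d8888d88d8888d88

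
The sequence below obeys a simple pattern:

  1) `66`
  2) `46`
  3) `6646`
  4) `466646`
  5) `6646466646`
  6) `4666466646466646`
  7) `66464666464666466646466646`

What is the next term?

This is a Fibonacci-style word recurrence s(k) = s(k−2)·s(k−1): e.g. 66·46 = 6646.
Continuing: 4666466646466646 · 66464666464666466646466646 gives term 8.

466646664646664666464666464666466646466646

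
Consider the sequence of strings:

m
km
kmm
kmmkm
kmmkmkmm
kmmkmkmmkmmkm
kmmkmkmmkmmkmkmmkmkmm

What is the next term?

Each term (from the third on) is the previous term followed by the one before it: term 3 = km·m = kmm.
The next term joins kmmkmkmmkmmkmkmmkmkmm and kmmkmkmmkmmkm.

kmmkmkmmkmmkmkmmkmkmmkmmkmkmmkmmkm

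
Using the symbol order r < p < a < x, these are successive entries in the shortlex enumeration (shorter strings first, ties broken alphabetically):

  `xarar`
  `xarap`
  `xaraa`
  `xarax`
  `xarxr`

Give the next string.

xarxp

The successor of xarxr increments the rightmost position that isn't already x and resets every position after it to r.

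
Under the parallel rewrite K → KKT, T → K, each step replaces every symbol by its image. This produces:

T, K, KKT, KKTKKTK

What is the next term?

KKTKKTKKKTKKTKKKT

Expanding KKTKKTK: K→KKT, K→KKT, T→K, K→KKT, K→KKT, T→K, K→KKT. Concatenated: KKT KKT K KKT KKT K KKT.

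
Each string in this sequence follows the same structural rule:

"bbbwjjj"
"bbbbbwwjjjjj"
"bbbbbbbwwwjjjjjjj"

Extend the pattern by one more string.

The n-th term is 2n+1 b's then n w's then 2n+1 j's (n = 1, 2, …).
At n = 4 the blocks have lengths 9, 4, 9.

bbbbbbbbbwwwwjjjjjjjjj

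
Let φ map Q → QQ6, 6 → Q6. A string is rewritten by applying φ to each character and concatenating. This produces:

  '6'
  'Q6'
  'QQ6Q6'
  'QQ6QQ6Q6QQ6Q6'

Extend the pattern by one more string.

Rewriting the 13 symbols of QQ6QQ6Q6QQ6Q6 one by one yields QQ6 QQ6 Q6 QQ6 QQ6 Q6 QQ6 Q6 QQ6 QQ6 Q6 QQ6 Q6; concatenated:

QQ6QQ6Q6QQ6QQ6Q6QQ6Q6QQ6QQ6Q6QQ6Q6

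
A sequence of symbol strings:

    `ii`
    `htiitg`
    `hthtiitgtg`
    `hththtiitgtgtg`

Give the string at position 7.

hthththththtiitgtgtgtgtgtg

Each term wraps the previous one in ht on the left and tg on the right.
From hththtiitgtgtg, 3 further steps: hththtiitgtgtg → hthththtiitgtgtgtg → hththththtiitgtgtgtgtg → (answer).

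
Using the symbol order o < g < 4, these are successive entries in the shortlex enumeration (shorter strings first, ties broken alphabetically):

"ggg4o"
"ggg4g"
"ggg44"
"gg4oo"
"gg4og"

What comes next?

gg4o4

Find the rightmost character of gg4og below 4, bump it to the next letter, and reset everything to its right to o.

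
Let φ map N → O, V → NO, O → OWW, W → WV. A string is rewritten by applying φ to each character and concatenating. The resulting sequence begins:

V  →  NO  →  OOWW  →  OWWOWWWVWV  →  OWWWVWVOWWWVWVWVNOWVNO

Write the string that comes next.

OWWWVWVWVNOWVNOOWWWVWVWVNOWVNOWVNOOOWWWVNOOOWW

φ(OWWWVWVOWWWVWVWVNOWVNO) expands symbol-by-symbol to OWW WV WV WV NO WV NO OWW WV WV WV NO WV NO WV NO O OWW WV NO O OWW; joining the 22 pieces gives the next term.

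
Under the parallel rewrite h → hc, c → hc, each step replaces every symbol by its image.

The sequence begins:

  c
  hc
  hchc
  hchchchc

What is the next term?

Rewriting each symbol of hchchchc: h→hc, c→hc, h→hc, c→hc, h→hc, c→hc, h→hc, c→hc, which concatenates to hc hc hc hc hc hc hc hc.

hchchchchchchchc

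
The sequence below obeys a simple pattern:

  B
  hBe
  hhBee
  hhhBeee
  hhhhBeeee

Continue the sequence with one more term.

s(k+1) = h·s(k)·e, so each term gains h as a prefix and e as a suffix.
So the next term is h·hhhhBeeee·e.

hhhhhBeeeee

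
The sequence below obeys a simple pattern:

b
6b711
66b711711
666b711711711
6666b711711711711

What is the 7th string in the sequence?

666666b711711711711711711

Every step adds 6 to the front and 711 to the end of the previous string.
From 6666b711711711711, 2 further steps: 6666b711711711711 → 66666b711711711711711 → (answer).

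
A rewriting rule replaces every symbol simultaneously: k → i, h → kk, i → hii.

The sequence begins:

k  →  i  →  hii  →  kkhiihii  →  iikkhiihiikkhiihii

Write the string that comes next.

Applying the rule to each of the 18 symbols of iikkhiihiikkhiihii gives the pieces hii hii i i kk hii hii kk hii hii i i kk hii hii kk hii hii, which concatenate to the answer.

hiihiiiikkhiihiikkhiihiiiikkhiihiikkhiihii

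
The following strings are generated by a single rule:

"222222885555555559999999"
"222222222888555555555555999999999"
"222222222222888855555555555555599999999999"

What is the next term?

222222222222222888885555555555555555559999999999999

Term n consists of 3n 2's, followed by n 8's, followed by 3n+3 5's, followed by 2n+3 9's, where the shown terms are n = 2, 3, 4.
At n = 5 the blocks have lengths 15, 5, 18, 13.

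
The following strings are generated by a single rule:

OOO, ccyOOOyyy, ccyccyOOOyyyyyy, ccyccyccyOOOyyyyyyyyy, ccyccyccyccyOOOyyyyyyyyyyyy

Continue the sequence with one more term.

Every step adds ccy to the front and yyy to the end of the previous string.
One more step from ccyccyccyccyOOOyyyyyyyyyyyy gives the answer.

ccyccyccyccyccyOOOyyyyyyyyyyyyyyy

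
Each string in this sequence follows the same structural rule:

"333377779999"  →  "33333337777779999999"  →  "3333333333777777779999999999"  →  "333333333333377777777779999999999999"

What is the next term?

Term n consists of 3n-2 3's, followed by 2n 7's, followed by 3n-2 9's, where the shown terms are n = 2, 3, 4, 5.
Setting n = 6 gives 16, 12, 16 characters in each block.

33333333333333337777777777779999999999999999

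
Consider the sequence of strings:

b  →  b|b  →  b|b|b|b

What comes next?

Every step duplicates the string with '|' between the halves.
Doubling b|b|b|b with '|' between the halves:

b|b|b|b|b|b|b|b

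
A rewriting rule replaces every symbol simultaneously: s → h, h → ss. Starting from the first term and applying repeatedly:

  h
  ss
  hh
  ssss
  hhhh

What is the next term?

ssssssss

Apply φ to hhhh symbol by symbol: h→ss, h→ss, h→ss, h→ss; joined: ss ss ss ss.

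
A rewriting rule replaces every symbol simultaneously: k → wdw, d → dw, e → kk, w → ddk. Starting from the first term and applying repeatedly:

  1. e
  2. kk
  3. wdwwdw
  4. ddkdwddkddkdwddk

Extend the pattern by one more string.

dwdwwdwdwddkdwdwwdwdwdwwdwdwddkdwdwwdw

Replace each of the 16 characters of ddkdwddkddkdwddk in place — dw dw wdw dw ddk dw dw wdw dw dw wdw dw ddk dw dw wdw — and concatenate.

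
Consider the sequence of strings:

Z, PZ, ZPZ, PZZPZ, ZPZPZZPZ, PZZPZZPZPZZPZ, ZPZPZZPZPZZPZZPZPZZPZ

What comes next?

PZZPZZPZPZZPZZPZPZZPZPZZPZZPZPZZPZ

This is a Fibonacci-style word recurrence s(k) = s(k−2)·s(k−1): e.g. Z·PZ = ZPZ.
The next term joins PZZPZZPZPZZPZ and ZPZPZZPZPZZPZZPZPZZPZ.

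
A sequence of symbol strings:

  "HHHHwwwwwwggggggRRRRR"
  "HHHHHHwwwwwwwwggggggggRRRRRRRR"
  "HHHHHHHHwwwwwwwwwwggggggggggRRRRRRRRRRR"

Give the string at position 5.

HHHHHHHHHHHHwwwwwwwwwwwwwwggggggggggggggRRRRRRRRRRRRRRRRR

Each string has the form H^{2n} w^{2n+2} g^{2n+2} R^{3n-1}, where the shown terms are n = 2, 3, 4.
For term 5, n = 6, so the run lengths are 12, 14, 14, 17.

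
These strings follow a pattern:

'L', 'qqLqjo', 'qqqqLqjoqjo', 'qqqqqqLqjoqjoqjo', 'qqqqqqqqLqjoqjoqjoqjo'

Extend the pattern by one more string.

s(k+1) = qq·s(k)·qjo, so each term gains qq as a prefix and qjo as a suffix.
One more step from qqqqqqqqLqjoqjoqjoqjo gives the answer.

qqqqqqqqqqLqjoqjoqjoqjoqjo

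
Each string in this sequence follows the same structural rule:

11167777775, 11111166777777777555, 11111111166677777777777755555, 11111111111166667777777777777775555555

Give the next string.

11111111111111166666777777777777777777555555555

Term n consists of 3n 1's, followed by n 6's, followed by 3n+3 7's, followed by 2n-1 5's (n = 1, 2, …).
For the next term, n = 5, so the run lengths are 15, 5, 18, 9.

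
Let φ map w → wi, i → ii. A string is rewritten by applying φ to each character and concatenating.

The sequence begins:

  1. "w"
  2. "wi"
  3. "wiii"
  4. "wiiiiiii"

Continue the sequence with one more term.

wiiiiiiiiiiiiiii

Apply φ to wiiiiiii symbol by symbol: w→wi, i→ii, i→ii, i→ii, i→ii, i→ii, i→ii, i→ii; joined: wi ii ii ii ii ii ii ii.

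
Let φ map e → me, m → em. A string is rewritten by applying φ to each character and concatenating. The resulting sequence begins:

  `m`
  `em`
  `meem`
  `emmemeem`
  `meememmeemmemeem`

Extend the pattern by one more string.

emmemeemmeememmemeememmeemmemeem

Applying the rule to each of the 16 symbols of meememmeemmemeem gives the pieces em me me em me em em me me em em me em me me em, which concatenate to the answer.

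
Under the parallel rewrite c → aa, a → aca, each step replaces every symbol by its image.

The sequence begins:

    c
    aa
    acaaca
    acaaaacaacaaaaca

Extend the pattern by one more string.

Rewriting the 16 symbols of acaaaacaacaaaaca one by one yields aca aa aca aca aca aca aa aca aca aa aca aca aca aca aa aca; concatenated:

acaaaacaacaacaacaaaacaacaaaacaacaacaacaaaaca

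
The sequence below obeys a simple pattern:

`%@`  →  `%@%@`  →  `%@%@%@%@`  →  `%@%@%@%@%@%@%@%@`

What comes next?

%@%@%@%@%@%@%@%@%@%@%@%@%@%@%@%@

Every step duplicates the string.
One more doubling of %@%@%@%@%@%@%@%@ gives the answer.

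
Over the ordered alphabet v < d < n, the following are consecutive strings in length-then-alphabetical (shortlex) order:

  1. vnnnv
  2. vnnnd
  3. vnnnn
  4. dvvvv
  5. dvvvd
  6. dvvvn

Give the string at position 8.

dvvdd

Advancing 2 positions from dvvvn through dvvvn → dvvdv reaches term 8.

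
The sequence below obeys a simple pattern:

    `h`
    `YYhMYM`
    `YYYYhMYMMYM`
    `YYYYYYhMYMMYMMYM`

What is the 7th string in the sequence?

YYYYYYYYYYYYhMYMMYMMYMMYMMYMMYM

s(k+1) = YY·s(k)·MYM, so each term gains YY as a prefix and MYM as a suffix.
From YYYYYYhMYMMYMMYM, 3 further steps: YYYYYYhMYMMYMMYM → YYYYYYYYhMYMMYMMYMMYM → YYYYYYYYYYhMYMMYMMYMMYMMYM → (answer).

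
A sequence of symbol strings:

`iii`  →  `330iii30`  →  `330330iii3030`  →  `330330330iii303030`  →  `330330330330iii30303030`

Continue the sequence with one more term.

330330330330330iii3030303030

Every step adds 330 to the front and 30 to the end of the previous string.
One more step from 330330330330iii30303030 gives the answer.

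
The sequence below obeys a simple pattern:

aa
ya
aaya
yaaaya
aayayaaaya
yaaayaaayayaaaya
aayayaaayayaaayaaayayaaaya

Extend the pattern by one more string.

This is a Fibonacci-style word recurrence s(k) = s(k−2)·s(k−1): e.g. aa·ya = aaya.
Continuing: yaaayaaayayaaaya · aayayaaayayaaayaaayayaaaya gives term 8.

yaaayaaayayaaayaaayayaaayayaaayaaayayaaaya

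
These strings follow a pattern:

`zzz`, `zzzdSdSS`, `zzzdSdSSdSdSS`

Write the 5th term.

Each term is the previous one with dSdSS appended.
From zzzdSdSSdSdSS, 2 further steps: zzzdSdSSdSdSS → zzzdSdSSdSdSSdSdSS → (answer).

zzzdSdSSdSdSSdSdSSdSdSS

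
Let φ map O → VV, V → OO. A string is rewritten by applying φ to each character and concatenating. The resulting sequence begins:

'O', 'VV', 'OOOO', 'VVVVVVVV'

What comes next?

OOOOOOOOOOOOOOOO

Expanding VVVVVVVV: V→OO, V→OO, V→OO, V→OO, V→OO, V→OO, V→OO, V→OO. Concatenated: OO OO OO OO OO OO OO OO.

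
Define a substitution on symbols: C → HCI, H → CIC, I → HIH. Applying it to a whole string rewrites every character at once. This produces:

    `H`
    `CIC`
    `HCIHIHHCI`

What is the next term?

CICHCIHIHCICHIHCICCICHCIHIH

Expanding HCIHIHHCI: H→CIC, C→HCI, I→HIH, H→CIC, I→HIH, H→CIC, H→CIC, C→HCI, I→HIH. Concatenated: CIC HCI HIH CIC HIH CIC CIC HCI HIH.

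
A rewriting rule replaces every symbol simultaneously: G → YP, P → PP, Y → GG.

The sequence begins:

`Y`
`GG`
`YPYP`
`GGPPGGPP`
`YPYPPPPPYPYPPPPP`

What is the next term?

GGPPGGPPPPPPPPPPGGPPGGPPPPPPPPPP

Replace each of the 16 characters of YPYPPPPPYPYPPPPP in place — GG PP GG PP PP PP PP PP GG PP GG PP PP PP PP PP — and concatenate.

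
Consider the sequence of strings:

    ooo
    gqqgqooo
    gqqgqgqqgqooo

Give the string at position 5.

gqqgqgqqgqgqqgqgqqgqooo

Each term is the previous one with gqqgq prepended.
From gqqgqgqqgqooo, 2 further steps: gqqgqgqqgqooo → gqqgqgqqgqgqqgqooo → (answer).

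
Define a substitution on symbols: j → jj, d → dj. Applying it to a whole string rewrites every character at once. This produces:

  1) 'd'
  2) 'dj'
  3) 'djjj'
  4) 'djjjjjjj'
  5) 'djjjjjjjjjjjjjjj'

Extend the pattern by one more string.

Rewriting the 16 symbols of djjjjjjjjjjjjjjj one by one yields dj jj jj jj jj jj jj jj jj jj jj jj jj jj jj jj; concatenated:

djjjjjjjjjjjjjjjjjjjjjjjjjjjjjjj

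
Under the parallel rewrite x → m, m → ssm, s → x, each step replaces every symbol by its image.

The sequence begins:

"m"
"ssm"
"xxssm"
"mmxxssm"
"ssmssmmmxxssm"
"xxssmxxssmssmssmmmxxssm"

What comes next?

Rewriting the 23 symbols of xxssmxxssmssmssmmmxxssm one by one yields m m x x ssm m m x x ssm x x ssm x x ssm ssm ssm m m x x ssm; concatenated:

mmxxssmmmxxssmxxssmxxssmssmssmmmxxssm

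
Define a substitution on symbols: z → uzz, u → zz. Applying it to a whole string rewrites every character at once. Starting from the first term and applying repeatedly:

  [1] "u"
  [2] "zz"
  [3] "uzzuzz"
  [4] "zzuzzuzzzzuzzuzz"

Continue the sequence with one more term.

Replace each of the 16 characters of zzuzzuzzzzuzzuzz in place — uzz uzz zz uzz uzz zz uzz uzz uzz uzz zz uzz uzz zz uzz uzz — and concatenate.

uzzuzzzzuzzuzzzzuzzuzzuzzuzzzzuzzuzzzzuzzuzz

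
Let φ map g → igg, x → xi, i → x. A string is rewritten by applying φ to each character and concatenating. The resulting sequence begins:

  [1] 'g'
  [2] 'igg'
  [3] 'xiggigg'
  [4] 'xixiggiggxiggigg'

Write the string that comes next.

xixxixiggiggxiggiggxixiggiggxiggigg

Replace each of the 16 characters of xixiggiggxiggigg in place — xi x xi x igg igg x igg igg xi x igg igg x igg igg — and concatenate.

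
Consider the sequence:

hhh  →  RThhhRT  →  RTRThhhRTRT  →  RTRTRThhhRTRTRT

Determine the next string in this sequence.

s(k+1) = RT·s(k)·RT, so each term gains RT as a prefix and RT as a suffix.
One more step from RTRTRThhhRTRTRT gives the answer.

RTRTRTRThhhRTRTRTRT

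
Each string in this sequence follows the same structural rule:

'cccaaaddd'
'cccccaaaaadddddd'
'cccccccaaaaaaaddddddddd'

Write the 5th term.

The n-th term is 2n+1 c's then 2n+1 a's then 3n d's (n = 1, 2, …).
At n = 5 the blocks have lengths 11, 11, 15.

cccccccccccaaaaaaaaaaaddddddddddddddd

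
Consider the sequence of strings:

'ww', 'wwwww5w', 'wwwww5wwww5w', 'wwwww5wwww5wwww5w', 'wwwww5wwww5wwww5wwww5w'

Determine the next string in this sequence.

wwwww5wwww5wwww5wwww5wwww5w

The strings grow by a fixed suffix www5w each time.
So the next term is wwwww5wwww5wwww5wwww5w·www5w.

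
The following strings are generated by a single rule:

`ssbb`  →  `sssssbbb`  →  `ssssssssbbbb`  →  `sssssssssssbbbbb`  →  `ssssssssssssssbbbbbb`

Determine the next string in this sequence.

Reading off run lengths: s runs 2, 5, 8, 11, 14; b runs 2, 3, 4, 5, 6 — each is linear in n (n = 1, 2, …).
Setting n = 6 gives 17, 7 characters in each block.

sssssssssssssssssbbbbbbb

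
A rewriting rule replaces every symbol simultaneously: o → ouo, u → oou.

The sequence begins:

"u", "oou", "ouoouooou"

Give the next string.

Rewriting each symbol of ouoouooou: o→ouo, u→oou, o→ouo, o→ouo, u→oou, o→ouo, o→ouo, o→ouo, u→oou, which concatenates to ouo oou ouo ouo oou ouo ouo ouo oou.

ouooououoouooououoouoouooou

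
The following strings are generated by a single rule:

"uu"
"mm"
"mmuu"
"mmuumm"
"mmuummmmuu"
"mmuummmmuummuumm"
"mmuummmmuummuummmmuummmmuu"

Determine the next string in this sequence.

From term 3 onward, concatenate the last term with the second-to-last: mm·uu = mmuu, mmuu·mm = mmuumm, …
The next term joins mmuummmmuummuummmmuummmmuu and mmuummmmuummuumm.

mmuummmmuummuummmmuummmmuummuummmmuummuumm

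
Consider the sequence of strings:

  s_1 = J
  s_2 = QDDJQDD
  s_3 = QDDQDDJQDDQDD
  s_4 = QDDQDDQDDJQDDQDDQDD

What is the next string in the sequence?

Each term wraps the previous one in QDD on the left and QDD on the right.
Applying this once more to QDDQDDQDDJQDDQDDQDD:

QDDQDDQDDQDDJQDDQDDQDDQDD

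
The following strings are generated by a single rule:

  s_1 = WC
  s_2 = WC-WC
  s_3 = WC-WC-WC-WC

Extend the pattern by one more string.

Each string is two copies of the previous one joined by '-'.
Doubling WC-WC-WC-WC with '-' between the halves:

WC-WC-WC-WC-WC-WC-WC-WC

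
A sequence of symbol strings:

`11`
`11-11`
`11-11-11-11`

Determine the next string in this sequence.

s(k+1) = s(k)·-·s(k) — each term doubles the last with '-' between the halves.
Doubling 11-11-11-11 with '-' between the halves:

11-11-11-11-11-11-11-11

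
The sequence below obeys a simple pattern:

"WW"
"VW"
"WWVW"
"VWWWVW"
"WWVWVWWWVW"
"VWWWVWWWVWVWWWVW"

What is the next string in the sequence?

From term 3 onward, concatenate the second-to-last term with the last: WW·VW = WWVW, VW·WWVW = VWWWVW, …
Continuing: WWVWVWWWVW · VWWWVWWWVWVWWWVW gives term 7.

WWVWVWWWVWVWWWVWWWVWVWWWVW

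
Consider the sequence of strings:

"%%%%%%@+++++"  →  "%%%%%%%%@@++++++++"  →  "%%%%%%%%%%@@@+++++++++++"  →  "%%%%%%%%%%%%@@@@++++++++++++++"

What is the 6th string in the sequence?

%%%%%%%%%%%%%%%%@@@@@@++++++++++++++++++++

The n-th term is 2n+2 %'s then n-1 @'s then 3n-1 +'s, where the shown terms are n = 2, 3, 4, 5.
At n = 7 the blocks have lengths 16, 6, 20.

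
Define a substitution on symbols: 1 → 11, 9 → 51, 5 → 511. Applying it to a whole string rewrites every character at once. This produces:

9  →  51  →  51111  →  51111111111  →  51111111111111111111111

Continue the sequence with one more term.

Rewriting the 23 symbols of 51111111111111111111111 one by one yields 511 11 11 11 11 11 11 11 11 11 11 11 11 11 11 11 11 11 11 11 11 11 11; concatenated:

51111111111111111111111111111111111111111111111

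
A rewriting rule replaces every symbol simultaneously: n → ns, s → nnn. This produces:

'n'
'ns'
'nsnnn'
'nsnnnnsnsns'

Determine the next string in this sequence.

nsnnnnsnsnsnsnnnnsnnnnsnnn

Apply φ to nsnnnnsnsns symbol by symbol: n→ns, s→nnn, n→ns, n→ns, n→ns, n→ns, s→nnn, n→ns, s→nnn, n→ns, s→nnn; joined: ns nnn ns ns ns ns nnn ns nnn ns nnn.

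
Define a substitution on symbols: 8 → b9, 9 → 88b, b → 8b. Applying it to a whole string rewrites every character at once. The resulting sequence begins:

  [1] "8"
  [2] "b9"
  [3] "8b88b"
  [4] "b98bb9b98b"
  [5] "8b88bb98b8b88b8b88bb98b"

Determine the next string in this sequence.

Replace each of the 23 characters of 8b88bb98b8b88b8b88bb98b in place — b9 8b b9 b9 8b 8b 88b b9 8b b9 8b b9 b9 8b b9 8b b9 b9 8b 8b 88b b9 8b — and concatenate.

b98bb9b98b8b88bb98bb98bb9b98bb98bb9b98b8b88bb98b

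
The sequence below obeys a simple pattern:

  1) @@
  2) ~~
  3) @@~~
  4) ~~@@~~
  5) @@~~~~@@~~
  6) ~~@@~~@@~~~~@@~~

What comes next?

@@~~~~@@~~~~@@~~@@~~~~@@~~

Each term (from the third on) is the two preceding terms concatenated in order: term 3 = @@·~~ = @@~~.
The next term joins @@~~~~@@~~ and ~~@@~~@@~~~~@@~~.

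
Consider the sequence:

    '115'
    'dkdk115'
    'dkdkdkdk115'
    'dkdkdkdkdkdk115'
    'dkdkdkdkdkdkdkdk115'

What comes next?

dkdkdkdkdkdkdkdkdkdk115

Each term is the previous one with dkdk prepended.
So the next term is dkdk·dkdkdkdkdkdkdkdk115.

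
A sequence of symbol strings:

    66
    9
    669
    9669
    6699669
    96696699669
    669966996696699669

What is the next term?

96696699669669966996696699669

Each term (from the third on) is the two preceding terms concatenated in order: term 3 = 66·9 = 669.
So term 8 is 96696699669·669966996696699669.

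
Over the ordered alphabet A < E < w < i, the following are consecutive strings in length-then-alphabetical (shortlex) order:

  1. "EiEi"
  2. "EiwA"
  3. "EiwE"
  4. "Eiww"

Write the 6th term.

Advancing 2 positions from Eiww through Eiww → Eiwi reaches term 6.

EiiA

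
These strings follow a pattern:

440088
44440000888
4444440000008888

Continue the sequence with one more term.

Term n consists of 2n 4's, followed by 2n 0's, followed by n+1 8's (n = 1, 2, …).
At n = 4 the blocks have lengths 8, 8, 5.

444444440000000088888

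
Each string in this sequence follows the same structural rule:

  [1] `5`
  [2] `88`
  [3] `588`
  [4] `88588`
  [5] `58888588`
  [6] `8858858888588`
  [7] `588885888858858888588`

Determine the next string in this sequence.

Each term (from the third on) is the two preceding terms concatenated in order: term 3 = 5·88 = 588.
Continuing: 8858858888588 · 588885888858858888588 gives term 8.

8858858888588588885888858858888588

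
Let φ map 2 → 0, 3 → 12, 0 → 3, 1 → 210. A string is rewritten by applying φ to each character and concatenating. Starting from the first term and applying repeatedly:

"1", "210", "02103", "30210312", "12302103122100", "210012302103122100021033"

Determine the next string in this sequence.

Applying the rule to each of the 24 symbols of 210012302103122100021033 gives the pieces 0 210 3 3 210 0 12 3 0 210 3 12 210 0 0 210 3 3 3 0 210 3 12 12, which concatenate to the answer.

0210332100123021031221000210333021031212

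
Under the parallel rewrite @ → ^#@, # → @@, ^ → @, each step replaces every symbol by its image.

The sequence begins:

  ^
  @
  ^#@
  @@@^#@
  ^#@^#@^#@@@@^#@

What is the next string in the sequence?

@@@^#@@@@^#@@@@^#@^#@^#@^#@@@@^#@

Applying the rule to each of the 15 symbols of ^#@^#@^#@@@@^#@ gives the pieces @ @@ ^#@ @ @@ ^#@ @ @@ ^#@ ^#@ ^#@ ^#@ @ @@ ^#@, which concatenate to the answer.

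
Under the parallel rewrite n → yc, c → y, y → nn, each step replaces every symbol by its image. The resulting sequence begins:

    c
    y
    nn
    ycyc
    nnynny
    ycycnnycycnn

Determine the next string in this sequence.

Rewriting each symbol of ycycnnycycnn: y→nn, c→y, y→nn, c→y, n→yc, n→yc, y→nn, c→y, y→nn, c→y, n→yc, n→yc, which concatenates to nn y nn y yc yc nn y nn y yc yc.

nnynnyycycnnynnyycyc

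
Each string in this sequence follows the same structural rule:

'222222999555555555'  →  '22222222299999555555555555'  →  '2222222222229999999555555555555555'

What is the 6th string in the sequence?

Each string has the form 2^{3n} 9^{2n-1} 5^{3n+3}, where the shown terms are n = 2, 3, 4.
At n = 7 the blocks have lengths 21, 13, 24.

2222222222222222222229999999999999555555555555555555555555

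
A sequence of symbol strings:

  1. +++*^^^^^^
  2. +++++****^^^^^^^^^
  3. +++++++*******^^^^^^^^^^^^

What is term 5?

Reading off run lengths: + runs 3, 5, 7; * runs 1, 4, 7; ^ runs 6, 9, 12 — each is linear in n (n = 1, 2, …).
For term 5, n = 5, so the run lengths are 11, 13, 18.

+++++++++++*************^^^^^^^^^^^^^^^^^^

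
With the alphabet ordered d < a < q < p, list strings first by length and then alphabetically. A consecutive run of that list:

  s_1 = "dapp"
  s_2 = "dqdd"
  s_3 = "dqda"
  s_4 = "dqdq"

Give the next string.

Find the rightmost character of dqdq below p, bump it to the next letter, and reset everything to its right to d.

dqdp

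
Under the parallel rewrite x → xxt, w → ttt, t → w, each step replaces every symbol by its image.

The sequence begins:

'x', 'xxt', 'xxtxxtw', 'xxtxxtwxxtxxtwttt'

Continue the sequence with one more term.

xxtxxtwxxtxxtwtttxxtxxtwxxtxxtwtttwww

Replace each of the 17 characters of xxtxxtwxxtxxtwttt in place — xxt xxt w xxt xxt w ttt xxt xxt w xxt xxt w ttt w w w — and concatenate.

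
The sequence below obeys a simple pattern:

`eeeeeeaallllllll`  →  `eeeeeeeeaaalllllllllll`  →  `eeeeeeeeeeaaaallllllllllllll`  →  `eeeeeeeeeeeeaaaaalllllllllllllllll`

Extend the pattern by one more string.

eeeeeeeeeeeeeeaaaaaallllllllllllllllllll

Each string has the form e^{2n} a^{n-1} l^{3n-1}, where the shown terms are n = 3, 4, 5, 6.
At n = 7 the blocks have lengths 14, 6, 20.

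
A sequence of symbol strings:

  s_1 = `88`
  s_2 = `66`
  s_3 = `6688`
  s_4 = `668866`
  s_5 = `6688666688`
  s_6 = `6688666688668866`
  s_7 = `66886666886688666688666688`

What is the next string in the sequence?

668866668866886666886666886688666688668866

Each term (from the third on) is the previous term followed by the one before it: term 3 = 66·88 = 6688.
So term 8 is 66886666886688666688666688·6688666688668866.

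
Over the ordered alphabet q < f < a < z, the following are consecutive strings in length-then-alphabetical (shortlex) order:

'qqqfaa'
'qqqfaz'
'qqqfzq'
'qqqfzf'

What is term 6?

qqqfzz

Stepping forward 2 times from qqqfzf: qqqfzf → qqqfza, then the target.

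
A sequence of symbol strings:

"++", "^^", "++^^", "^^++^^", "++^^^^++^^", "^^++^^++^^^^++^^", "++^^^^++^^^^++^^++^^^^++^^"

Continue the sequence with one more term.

Each term (from the third on) is the two preceding terms concatenated in order: term 3 = ++·^^ = ++^^.
Continuing: ^^++^^++^^^^++^^ · ++^^^^++^^^^++^^++^^^^++^^ gives term 8.

^^++^^++^^^^++^^++^^^^++^^^^++^^++^^^^++^^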